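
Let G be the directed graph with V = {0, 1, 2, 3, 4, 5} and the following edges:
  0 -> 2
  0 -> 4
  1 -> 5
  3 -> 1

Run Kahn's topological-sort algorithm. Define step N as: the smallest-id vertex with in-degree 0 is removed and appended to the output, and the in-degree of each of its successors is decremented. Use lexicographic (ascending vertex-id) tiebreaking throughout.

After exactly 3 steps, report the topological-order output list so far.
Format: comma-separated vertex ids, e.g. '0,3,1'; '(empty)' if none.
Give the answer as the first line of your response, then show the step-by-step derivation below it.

0,2,3

step 1: output 0; order=[0]; indeg=(0,1,0,0,0,1)
step 2: output 2; order=[0,2]; indeg=(0,1,0,0,0,1)
step 3: output 3; order=[0,2,3]; indeg=(0,0,0,0,0,1)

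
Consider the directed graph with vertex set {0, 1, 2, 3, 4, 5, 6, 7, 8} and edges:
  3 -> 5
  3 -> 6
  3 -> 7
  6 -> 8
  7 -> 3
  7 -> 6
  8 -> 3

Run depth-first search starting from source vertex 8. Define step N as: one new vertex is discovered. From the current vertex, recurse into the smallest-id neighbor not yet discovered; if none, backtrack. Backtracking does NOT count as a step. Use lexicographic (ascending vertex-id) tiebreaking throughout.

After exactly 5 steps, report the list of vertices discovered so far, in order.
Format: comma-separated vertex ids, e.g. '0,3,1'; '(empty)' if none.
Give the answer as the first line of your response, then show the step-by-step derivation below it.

8,3,5,6,7

step 1: discover 8; path=8; order=8
step 2: discover 3; path=8>3; order=8,3
step 3: discover 5; path=8>3>5; order=8,3,5
step 4: discover 6; path=8>3>6; order=8,3,5,6
step 5: discover 7; path=8>3>7; order=8,3,5,6,7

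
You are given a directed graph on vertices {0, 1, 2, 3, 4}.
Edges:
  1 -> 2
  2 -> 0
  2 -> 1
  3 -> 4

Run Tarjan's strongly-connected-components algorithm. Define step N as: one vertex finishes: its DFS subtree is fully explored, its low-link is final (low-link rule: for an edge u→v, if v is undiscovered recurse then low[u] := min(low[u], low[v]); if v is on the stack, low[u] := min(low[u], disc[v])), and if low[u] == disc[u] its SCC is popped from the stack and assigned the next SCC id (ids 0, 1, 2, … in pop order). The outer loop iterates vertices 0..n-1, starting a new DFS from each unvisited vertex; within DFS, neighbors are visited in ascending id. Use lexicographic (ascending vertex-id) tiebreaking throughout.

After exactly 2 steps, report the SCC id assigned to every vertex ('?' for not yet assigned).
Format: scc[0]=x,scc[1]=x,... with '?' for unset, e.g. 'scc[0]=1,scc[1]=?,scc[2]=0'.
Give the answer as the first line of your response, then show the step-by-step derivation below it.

scc[0]=0,scc[1]=?,scc[2]=?,scc[3]=?,scc[4]=?

step 1: low=(low[0]=0,low[1]=?,low[2]=?,low[3]=?,low[4]=?); scc=(scc[0]=0,scc[1]=?,scc[2]=?,scc[3]=?,scc[4]=?)
step 2: low=(low[0]=0,low[1]=1,low[2]=1,low[3]=?,low[4]=?); scc=(scc[0]=0,scc[1]=?,scc[2]=?,scc[3]=?,scc[4]=?)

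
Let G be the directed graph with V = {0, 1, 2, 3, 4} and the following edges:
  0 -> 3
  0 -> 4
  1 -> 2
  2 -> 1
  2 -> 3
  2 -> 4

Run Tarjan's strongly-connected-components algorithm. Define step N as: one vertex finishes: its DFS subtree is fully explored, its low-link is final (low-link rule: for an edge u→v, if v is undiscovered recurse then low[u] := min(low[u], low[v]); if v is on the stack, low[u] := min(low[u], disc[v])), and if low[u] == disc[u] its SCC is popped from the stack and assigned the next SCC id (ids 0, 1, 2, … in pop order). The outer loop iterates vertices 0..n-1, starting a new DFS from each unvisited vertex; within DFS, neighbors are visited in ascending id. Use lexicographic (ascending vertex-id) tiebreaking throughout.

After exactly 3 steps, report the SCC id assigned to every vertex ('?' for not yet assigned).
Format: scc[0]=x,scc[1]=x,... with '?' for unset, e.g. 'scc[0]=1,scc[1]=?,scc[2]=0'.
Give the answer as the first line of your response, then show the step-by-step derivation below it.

scc[0]=2,scc[1]=?,scc[2]=?,scc[3]=0,scc[4]=1

step 1: low=(low[0]=0,low[1]=?,low[2]=?,low[3]=1,low[4]=?); scc=(scc[0]=?,scc[1]=?,scc[2]=?,scc[3]=0,scc[4]=?)
step 2: low=(low[0]=0,low[1]=?,low[2]=?,low[3]=1,low[4]=2); scc=(scc[0]=?,scc[1]=?,scc[2]=?,scc[3]=0,scc[4]=1)
step 3: low=(low[0]=0,low[1]=?,low[2]=?,low[3]=1,low[4]=2); scc=(scc[0]=2,scc[1]=?,scc[2]=?,scc[3]=0,scc[4]=1)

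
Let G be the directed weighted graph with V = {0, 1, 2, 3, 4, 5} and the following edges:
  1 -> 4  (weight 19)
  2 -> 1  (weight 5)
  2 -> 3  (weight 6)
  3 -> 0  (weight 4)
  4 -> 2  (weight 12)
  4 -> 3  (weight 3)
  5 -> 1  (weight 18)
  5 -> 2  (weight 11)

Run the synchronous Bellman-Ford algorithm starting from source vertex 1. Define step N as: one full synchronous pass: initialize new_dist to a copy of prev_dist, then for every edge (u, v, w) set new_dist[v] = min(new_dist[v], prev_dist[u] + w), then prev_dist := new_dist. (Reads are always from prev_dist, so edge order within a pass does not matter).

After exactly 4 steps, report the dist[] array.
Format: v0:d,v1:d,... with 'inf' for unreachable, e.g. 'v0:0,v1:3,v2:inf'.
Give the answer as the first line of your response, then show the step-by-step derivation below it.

v0:26,v1:0,v2:31,v3:22,v4:19,v5:inf

step 1: dist = v0:inf,v1:0,v2:inf,v3:inf,v4:19,v5:inf
step 2: dist = v0:inf,v1:0,v2:31,v3:22,v4:19,v5:inf
step 3: dist = v0:26,v1:0,v2:31,v3:22,v4:19,v5:inf
step 4: dist = v0:26,v1:0,v2:31,v3:22,v4:19,v5:inf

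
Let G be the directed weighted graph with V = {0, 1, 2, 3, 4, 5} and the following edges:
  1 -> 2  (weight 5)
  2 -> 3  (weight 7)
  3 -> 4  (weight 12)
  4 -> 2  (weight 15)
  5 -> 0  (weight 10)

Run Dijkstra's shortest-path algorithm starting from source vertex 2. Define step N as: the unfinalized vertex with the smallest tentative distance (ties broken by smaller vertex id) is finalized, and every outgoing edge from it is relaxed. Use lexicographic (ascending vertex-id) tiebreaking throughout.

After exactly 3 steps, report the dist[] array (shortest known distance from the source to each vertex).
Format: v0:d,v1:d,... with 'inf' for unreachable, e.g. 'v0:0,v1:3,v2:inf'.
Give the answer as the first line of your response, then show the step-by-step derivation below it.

v0:inf,v1:inf,v2:0,v3:7,v4:19,v5:inf

step 1: dist = v0:inf,v1:inf,v2:0,v3:7,v4:inf,v5:inf
step 2: dist = v0:inf,v1:inf,v2:0,v3:7,v4:19,v5:inf
step 3: dist = v0:inf,v1:inf,v2:0,v3:7,v4:19,v5:inf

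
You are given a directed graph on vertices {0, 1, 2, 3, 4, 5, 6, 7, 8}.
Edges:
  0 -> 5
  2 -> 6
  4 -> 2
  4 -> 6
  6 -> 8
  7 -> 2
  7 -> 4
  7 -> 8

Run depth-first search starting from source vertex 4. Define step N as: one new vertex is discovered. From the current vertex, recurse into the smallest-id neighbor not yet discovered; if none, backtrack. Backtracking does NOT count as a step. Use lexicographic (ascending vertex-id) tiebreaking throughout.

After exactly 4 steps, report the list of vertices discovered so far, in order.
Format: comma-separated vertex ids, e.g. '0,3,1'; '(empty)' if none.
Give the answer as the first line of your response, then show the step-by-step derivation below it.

4,2,6,8

step 1: discover 4; path=4; order=4
step 2: discover 2; path=4>2; order=4,2
step 3: discover 6; path=4>2>6; order=4,2,6
step 4: discover 8; path=4>2>6>8; order=4,2,6,8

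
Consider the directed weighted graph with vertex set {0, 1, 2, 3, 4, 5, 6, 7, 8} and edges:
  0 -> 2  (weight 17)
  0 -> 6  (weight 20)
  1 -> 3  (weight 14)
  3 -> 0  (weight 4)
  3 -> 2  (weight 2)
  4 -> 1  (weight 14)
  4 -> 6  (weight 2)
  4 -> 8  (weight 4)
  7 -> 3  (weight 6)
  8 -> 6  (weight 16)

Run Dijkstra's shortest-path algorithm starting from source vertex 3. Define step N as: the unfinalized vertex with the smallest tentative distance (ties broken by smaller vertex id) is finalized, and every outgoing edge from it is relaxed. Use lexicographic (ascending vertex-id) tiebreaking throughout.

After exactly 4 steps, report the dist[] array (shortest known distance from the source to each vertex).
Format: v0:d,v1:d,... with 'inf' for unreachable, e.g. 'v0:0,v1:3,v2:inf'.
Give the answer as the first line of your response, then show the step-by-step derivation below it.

v0:4,v1:inf,v2:2,v3:0,v4:inf,v5:inf,v6:24,v7:inf,v8:inf

step 1: dist = v0:4,v1:inf,v2:2,v3:0,v4:inf,v5:inf,v6:inf,v7:inf,v8:inf
step 2: dist = v0:4,v1:inf,v2:2,v3:0,v4:inf,v5:inf,v6:inf,v7:inf,v8:inf
step 3: dist = v0:4,v1:inf,v2:2,v3:0,v4:inf,v5:inf,v6:24,v7:inf,v8:inf
step 4: dist = v0:4,v1:inf,v2:2,v3:0,v4:inf,v5:inf,v6:24,v7:inf,v8:inf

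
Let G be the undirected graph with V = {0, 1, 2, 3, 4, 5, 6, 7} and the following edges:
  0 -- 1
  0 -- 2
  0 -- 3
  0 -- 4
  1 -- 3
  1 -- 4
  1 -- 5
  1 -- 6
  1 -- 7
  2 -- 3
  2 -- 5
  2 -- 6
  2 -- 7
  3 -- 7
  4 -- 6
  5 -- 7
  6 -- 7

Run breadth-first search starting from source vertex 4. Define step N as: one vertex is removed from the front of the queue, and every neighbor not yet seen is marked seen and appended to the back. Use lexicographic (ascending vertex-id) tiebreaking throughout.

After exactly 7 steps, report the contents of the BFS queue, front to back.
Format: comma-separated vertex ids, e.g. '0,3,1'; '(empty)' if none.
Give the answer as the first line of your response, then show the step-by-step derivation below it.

7

step 1: dequeue 4; queue=[0,1,6]; order=4
step 2: dequeue 0; queue=[1,6,2,3]; order=4,0
step 3: dequeue 1; queue=[6,2,3,5,7]; order=4,0,1
step 4: dequeue 6; queue=[2,3,5,7]; order=4,0,1,6
step 5: dequeue 2; queue=[3,5,7]; order=4,0,1,6,2
step 6: dequeue 3; queue=[5,7]; order=4,0,1,6,2,3
step 7: dequeue 5; queue=[7]; order=4,0,1,6,2,3,5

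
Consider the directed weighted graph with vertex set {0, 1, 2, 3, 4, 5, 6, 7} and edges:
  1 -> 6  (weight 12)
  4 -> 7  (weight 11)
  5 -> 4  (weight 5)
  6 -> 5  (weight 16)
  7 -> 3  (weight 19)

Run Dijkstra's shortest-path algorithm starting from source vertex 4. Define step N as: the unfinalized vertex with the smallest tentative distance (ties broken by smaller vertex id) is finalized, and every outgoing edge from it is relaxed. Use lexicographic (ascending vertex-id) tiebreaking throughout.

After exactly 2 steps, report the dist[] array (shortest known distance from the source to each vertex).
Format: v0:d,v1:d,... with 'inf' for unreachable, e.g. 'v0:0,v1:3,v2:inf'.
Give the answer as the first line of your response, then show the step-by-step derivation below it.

v0:inf,v1:inf,v2:inf,v3:30,v4:0,v5:inf,v6:inf,v7:11

step 1: dist = v0:inf,v1:inf,v2:inf,v3:inf,v4:0,v5:inf,v6:inf,v7:11
step 2: dist = v0:inf,v1:inf,v2:inf,v3:30,v4:0,v5:inf,v6:inf,v7:11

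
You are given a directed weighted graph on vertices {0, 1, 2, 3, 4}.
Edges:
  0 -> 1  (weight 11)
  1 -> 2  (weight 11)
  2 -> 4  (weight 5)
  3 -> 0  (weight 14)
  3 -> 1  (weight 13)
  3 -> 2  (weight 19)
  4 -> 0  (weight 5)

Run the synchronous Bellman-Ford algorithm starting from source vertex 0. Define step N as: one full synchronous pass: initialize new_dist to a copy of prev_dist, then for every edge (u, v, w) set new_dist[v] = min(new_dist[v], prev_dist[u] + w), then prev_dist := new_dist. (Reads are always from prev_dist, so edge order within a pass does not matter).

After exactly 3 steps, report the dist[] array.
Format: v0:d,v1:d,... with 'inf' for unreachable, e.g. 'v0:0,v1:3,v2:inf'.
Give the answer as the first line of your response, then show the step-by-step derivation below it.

v0:0,v1:11,v2:22,v3:inf,v4:27

step 1: dist = v0:0,v1:11,v2:inf,v3:inf,v4:inf
step 2: dist = v0:0,v1:11,v2:22,v3:inf,v4:inf
step 3: dist = v0:0,v1:11,v2:22,v3:inf,v4:27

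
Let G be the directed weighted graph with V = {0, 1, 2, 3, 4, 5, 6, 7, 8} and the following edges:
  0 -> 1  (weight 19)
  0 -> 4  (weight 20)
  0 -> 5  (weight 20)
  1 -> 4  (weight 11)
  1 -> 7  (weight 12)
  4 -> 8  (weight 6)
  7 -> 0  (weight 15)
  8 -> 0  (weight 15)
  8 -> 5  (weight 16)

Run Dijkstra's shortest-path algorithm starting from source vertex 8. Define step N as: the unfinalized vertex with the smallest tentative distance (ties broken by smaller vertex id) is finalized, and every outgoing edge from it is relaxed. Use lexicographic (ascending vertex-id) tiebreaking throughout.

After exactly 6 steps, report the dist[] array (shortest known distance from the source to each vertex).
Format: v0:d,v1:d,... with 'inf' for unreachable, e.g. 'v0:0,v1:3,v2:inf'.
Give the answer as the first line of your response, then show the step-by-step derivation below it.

v0:15,v1:34,v2:inf,v3:inf,v4:35,v5:16,v6:inf,v7:46,v8:0

step 1: dist = v0:15,v1:inf,v2:inf,v3:inf,v4:inf,v5:16,v6:inf,v7:inf,v8:0
step 2: dist = v0:15,v1:34,v2:inf,v3:inf,v4:35,v5:16,v6:inf,v7:inf,v8:0
step 3: dist = v0:15,v1:34,v2:inf,v3:inf,v4:35,v5:16,v6:inf,v7:inf,v8:0
step 4: dist = v0:15,v1:34,v2:inf,v3:inf,v4:35,v5:16,v6:inf,v7:46,v8:0
step 5: dist = v0:15,v1:34,v2:inf,v3:inf,v4:35,v5:16,v6:inf,v7:46,v8:0
step 6: dist = v0:15,v1:34,v2:inf,v3:inf,v4:35,v5:16,v6:inf,v7:46,v8:0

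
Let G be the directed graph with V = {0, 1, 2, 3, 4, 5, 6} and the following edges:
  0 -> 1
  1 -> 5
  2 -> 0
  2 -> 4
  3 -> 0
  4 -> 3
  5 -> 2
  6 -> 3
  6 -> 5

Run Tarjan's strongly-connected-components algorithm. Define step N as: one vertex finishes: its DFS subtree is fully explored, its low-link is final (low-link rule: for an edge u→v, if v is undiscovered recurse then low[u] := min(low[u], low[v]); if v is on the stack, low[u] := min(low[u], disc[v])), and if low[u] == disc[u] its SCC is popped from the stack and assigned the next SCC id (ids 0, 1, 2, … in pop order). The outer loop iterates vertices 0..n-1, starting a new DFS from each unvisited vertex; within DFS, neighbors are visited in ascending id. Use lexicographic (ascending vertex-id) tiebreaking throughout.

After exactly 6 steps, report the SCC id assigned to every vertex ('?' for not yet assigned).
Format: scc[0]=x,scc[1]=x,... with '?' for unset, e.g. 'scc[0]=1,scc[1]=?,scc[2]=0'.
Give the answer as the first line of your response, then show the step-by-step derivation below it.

scc[0]=0,scc[1]=0,scc[2]=0,scc[3]=0,scc[4]=0,scc[5]=0,scc[6]=?

step 1: low=(low[0]=0,low[1]=1,low[2]=0,low[3]=0,low[4]=4,low[5]=2,low[6]=?); scc=(scc[0]=?,scc[1]=?,scc[2]=?,scc[3]=?,scc[4]=?,scc[5]=?,scc[6]=?)
step 2: low=(low[0]=0,low[1]=1,low[2]=0,low[3]=0,low[4]=0,low[5]=2,low[6]=?); scc=(scc[0]=?,scc[1]=?,scc[2]=?,scc[3]=?,scc[4]=?,scc[5]=?,scc[6]=?)
step 3: low=(low[0]=0,low[1]=1,low[2]=0,low[3]=0,low[4]=0,low[5]=2,low[6]=?); scc=(scc[0]=?,scc[1]=?,scc[2]=?,scc[3]=?,scc[4]=?,scc[5]=?,scc[6]=?)
step 4: low=(low[0]=0,low[1]=1,low[2]=0,low[3]=0,low[4]=0,low[5]=0,low[6]=?); scc=(scc[0]=?,scc[1]=?,scc[2]=?,scc[3]=?,scc[4]=?,scc[5]=?,scc[6]=?)
step 5: low=(low[0]=0,low[1]=0,low[2]=0,low[3]=0,low[4]=0,low[5]=0,low[6]=?); scc=(scc[0]=?,scc[1]=?,scc[2]=?,scc[3]=?,scc[4]=?,scc[5]=?,scc[6]=?)
step 6: low=(low[0]=0,low[1]=0,low[2]=0,low[3]=0,low[4]=0,low[5]=0,low[6]=?); scc=(scc[0]=0,scc[1]=0,scc[2]=0,scc[3]=0,scc[4]=0,scc[5]=0,scc[6]=?)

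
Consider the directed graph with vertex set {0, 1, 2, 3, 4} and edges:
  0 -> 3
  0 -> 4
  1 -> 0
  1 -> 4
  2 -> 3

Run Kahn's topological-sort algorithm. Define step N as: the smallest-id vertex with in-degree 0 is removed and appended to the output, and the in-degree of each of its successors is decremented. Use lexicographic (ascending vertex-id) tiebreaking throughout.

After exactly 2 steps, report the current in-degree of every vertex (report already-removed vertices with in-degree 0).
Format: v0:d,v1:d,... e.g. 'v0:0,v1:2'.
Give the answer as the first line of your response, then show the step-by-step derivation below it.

v0:0,v1:0,v2:0,v3:1,v4:0

step 1: output 1; order=[1]; indeg=(0,0,0,2,1)
step 2: output 0; order=[1,0]; indeg=(0,0,0,1,0)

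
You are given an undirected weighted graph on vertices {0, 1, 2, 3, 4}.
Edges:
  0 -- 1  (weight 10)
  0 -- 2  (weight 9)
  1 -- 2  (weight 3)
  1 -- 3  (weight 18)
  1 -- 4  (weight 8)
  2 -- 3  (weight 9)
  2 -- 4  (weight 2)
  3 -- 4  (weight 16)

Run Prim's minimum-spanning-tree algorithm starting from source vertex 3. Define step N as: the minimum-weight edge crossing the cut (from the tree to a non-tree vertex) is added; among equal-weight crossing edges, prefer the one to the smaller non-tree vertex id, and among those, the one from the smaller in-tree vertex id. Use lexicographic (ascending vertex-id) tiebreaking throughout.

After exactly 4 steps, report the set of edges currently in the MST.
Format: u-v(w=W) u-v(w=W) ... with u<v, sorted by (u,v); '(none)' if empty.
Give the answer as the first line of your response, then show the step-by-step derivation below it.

0-2(w=9) 1-2(w=3) 2-3(w=9) 2-4(w=2)

step 1: add edge 2-3 (w=9); MST = {2-3(w=9)}
step 2: add edge 2-4 (w=2); MST = {2-3(w=9) 2-4(w=2)}
step 3: add edge 1-2 (w=3); MST = {1-2(w=3) 2-3(w=9) 2-4(w=2)}
step 4: add edge 0-2 (w=9); MST = {0-2(w=9) 1-2(w=3) 2-3(w=9) 2-4(w=2)}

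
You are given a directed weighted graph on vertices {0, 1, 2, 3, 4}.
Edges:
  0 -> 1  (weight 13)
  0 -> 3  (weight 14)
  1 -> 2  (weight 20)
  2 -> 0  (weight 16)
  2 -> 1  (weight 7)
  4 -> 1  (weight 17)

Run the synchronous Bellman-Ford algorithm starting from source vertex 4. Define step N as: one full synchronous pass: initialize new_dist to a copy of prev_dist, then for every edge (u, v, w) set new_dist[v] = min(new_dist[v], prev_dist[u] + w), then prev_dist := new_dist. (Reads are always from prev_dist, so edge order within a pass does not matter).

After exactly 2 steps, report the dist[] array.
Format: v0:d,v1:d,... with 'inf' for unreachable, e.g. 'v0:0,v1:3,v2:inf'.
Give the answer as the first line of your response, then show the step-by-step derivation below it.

v0:inf,v1:17,v2:37,v3:inf,v4:0

step 1: dist = v0:inf,v1:17,v2:inf,v3:inf,v4:0
step 2: dist = v0:inf,v1:17,v2:37,v3:inf,v4:0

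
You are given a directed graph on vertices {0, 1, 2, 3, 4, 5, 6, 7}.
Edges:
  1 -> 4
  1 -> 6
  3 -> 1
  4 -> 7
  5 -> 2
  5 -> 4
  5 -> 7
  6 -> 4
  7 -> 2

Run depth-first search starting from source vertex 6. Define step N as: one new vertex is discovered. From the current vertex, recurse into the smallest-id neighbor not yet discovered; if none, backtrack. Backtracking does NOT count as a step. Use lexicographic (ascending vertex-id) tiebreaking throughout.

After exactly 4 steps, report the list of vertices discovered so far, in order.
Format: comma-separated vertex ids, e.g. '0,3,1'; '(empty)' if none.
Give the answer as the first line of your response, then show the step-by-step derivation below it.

6,4,7,2

step 1: discover 6; path=6; order=6
step 2: discover 4; path=6>4; order=6,4
step 3: discover 7; path=6>4>7; order=6,4,7
step 4: discover 2; path=6>4>7>2; order=6,4,7,2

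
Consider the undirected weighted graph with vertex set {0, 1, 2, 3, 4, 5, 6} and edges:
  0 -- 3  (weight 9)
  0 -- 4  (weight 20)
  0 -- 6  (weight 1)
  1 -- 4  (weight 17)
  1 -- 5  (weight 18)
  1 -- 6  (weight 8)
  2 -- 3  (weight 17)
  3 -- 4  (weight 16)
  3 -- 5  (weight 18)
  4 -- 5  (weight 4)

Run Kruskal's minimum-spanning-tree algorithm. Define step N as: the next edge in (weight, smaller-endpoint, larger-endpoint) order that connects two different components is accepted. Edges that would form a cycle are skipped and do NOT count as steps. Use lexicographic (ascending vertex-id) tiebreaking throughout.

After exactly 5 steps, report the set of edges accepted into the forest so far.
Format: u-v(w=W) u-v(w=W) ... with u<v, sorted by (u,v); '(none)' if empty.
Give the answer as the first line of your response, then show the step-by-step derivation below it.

0-3(w=9) 0-6(w=1) 1-6(w=8) 3-4(w=16) 4-5(w=4)

step 1: add edge 0-6 (w=1); MST = {0-6(w=1)}
step 2: add edge 4-5 (w=4); MST = {0-6(w=1) 4-5(w=4)}
step 3: add edge 1-6 (w=8); MST = {0-6(w=1) 1-6(w=8) 4-5(w=4)}
step 4: add edge 0-3 (w=9); MST = {0-3(w=9) 0-6(w=1) 1-6(w=8) 4-5(w=4)}
step 5: add edge 3-4 (w=16); MST = {0-3(w=9) 0-6(w=1) 1-6(w=8) 3-4(w=16) 4-5(w=4)}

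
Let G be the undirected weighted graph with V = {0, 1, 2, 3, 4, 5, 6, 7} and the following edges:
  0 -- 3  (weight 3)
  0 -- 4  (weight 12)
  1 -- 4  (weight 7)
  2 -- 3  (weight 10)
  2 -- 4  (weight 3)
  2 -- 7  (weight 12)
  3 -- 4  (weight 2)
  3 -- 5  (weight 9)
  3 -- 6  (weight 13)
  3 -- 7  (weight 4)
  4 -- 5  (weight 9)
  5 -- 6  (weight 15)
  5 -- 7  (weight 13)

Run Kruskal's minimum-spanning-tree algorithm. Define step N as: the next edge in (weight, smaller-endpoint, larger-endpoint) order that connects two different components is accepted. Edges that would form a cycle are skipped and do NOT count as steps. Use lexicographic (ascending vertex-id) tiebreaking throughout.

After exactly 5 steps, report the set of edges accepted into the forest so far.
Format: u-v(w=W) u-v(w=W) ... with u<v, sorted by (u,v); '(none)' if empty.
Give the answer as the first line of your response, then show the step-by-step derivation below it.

0-3(w=3) 1-4(w=7) 2-4(w=3) 3-4(w=2) 3-7(w=4)

step 1: add edge 3-4 (w=2); MST = {3-4(w=2)}
step 2: add edge 0-3 (w=3); MST = {0-3(w=3) 3-4(w=2)}
step 3: add edge 2-4 (w=3); MST = {0-3(w=3) 2-4(w=3) 3-4(w=2)}
step 4: add edge 3-7 (w=4); MST = {0-3(w=3) 2-4(w=3) 3-4(w=2) 3-7(w=4)}
step 5: add edge 1-4 (w=7); MST = {0-3(w=3) 1-4(w=7) 2-4(w=3) 3-4(w=2) 3-7(w=4)}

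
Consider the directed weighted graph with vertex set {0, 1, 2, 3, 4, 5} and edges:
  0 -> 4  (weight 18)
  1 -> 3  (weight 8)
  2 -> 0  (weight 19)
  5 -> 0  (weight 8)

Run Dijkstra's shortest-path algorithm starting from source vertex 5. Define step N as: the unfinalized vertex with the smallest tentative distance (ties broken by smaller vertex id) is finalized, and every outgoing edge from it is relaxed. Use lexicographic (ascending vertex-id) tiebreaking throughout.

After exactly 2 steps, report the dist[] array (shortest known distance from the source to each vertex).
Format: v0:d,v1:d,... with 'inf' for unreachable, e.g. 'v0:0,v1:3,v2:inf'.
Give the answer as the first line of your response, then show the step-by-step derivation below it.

v0:8,v1:inf,v2:inf,v3:inf,v4:26,v5:0

step 1: dist = v0:8,v1:inf,v2:inf,v3:inf,v4:inf,v5:0
step 2: dist = v0:8,v1:inf,v2:inf,v3:inf,v4:26,v5:0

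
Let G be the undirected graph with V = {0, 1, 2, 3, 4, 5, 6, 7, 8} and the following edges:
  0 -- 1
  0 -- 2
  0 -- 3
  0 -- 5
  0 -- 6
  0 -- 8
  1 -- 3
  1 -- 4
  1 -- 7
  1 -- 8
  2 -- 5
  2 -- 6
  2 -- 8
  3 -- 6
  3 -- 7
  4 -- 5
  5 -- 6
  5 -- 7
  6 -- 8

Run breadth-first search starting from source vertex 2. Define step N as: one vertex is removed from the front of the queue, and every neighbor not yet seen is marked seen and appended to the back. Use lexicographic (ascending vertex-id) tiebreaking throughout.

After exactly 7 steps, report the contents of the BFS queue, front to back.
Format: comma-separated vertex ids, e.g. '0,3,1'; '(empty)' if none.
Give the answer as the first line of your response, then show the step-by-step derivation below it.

4,7

step 1: dequeue 2; queue=[0,5,6,8]; order=2
step 2: dequeue 0; queue=[5,6,8,1,3]; order=2,0
step 3: dequeue 5; queue=[6,8,1,3,4,7]; order=2,0,5
step 4: dequeue 6; queue=[8,1,3,4,7]; order=2,0,5,6
step 5: dequeue 8; queue=[1,3,4,7]; order=2,0,5,6,8
step 6: dequeue 1; queue=[3,4,7]; order=2,0,5,6,8,1
step 7: dequeue 3; queue=[4,7]; order=2,0,5,6,8,1,3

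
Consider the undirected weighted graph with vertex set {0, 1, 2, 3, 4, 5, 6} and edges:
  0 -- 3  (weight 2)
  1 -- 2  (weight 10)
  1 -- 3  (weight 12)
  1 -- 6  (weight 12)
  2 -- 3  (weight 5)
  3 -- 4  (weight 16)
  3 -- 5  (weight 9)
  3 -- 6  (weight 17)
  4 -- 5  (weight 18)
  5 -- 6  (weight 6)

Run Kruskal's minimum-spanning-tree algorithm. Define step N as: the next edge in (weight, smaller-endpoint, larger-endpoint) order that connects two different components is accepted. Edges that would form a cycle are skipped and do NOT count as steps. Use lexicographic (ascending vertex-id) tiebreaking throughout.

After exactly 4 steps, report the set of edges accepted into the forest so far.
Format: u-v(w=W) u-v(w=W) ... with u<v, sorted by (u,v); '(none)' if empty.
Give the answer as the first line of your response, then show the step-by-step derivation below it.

0-3(w=2) 2-3(w=5) 3-5(w=9) 5-6(w=6)

step 1: add edge 0-3 (w=2); MST = {0-3(w=2)}
step 2: add edge 2-3 (w=5); MST = {0-3(w=2) 2-3(w=5)}
step 3: add edge 5-6 (w=6); MST = {0-3(w=2) 2-3(w=5) 5-6(w=6)}
step 4: add edge 3-5 (w=9); MST = {0-3(w=2) 2-3(w=5) 3-5(w=9) 5-6(w=6)}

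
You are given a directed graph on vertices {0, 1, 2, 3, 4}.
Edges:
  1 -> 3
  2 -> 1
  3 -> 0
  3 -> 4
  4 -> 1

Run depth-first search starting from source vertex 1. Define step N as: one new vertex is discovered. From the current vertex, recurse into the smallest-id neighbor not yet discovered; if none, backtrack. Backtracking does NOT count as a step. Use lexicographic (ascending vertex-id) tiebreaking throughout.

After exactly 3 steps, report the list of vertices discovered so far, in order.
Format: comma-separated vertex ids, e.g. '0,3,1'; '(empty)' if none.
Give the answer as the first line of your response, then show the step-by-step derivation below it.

1,3,0

step 1: discover 1; path=1; order=1
step 2: discover 3; path=1>3; order=1,3
step 3: discover 0; path=1>3>0; order=1,3,0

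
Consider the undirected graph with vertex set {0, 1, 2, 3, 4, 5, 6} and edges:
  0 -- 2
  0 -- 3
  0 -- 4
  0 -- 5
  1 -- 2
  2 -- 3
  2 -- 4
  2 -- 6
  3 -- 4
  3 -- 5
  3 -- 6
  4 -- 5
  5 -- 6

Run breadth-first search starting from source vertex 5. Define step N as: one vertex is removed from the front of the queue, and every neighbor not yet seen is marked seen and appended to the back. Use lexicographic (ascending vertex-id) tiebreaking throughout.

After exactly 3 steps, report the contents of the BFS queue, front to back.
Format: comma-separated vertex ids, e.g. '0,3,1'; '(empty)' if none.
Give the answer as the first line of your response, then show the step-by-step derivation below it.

4,6,2

step 1: dequeue 5; queue=[0,3,4,6]; order=5
step 2: dequeue 0; queue=[3,4,6,2]; order=5,0
step 3: dequeue 3; queue=[4,6,2]; order=5,0,3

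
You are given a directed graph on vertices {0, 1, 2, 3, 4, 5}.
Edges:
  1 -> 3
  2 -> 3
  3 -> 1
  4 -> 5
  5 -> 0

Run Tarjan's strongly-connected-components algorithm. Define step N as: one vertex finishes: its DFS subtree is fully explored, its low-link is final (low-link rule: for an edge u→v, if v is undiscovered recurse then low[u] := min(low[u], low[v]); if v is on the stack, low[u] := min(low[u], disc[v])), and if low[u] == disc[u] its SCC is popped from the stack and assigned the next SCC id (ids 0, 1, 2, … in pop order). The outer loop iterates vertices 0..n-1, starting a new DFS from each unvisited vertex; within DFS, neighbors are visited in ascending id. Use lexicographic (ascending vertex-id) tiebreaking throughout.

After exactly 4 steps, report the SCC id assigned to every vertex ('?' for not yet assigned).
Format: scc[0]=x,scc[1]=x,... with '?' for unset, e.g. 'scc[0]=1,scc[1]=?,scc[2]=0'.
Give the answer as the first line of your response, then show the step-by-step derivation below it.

scc[0]=0,scc[1]=1,scc[2]=2,scc[3]=1,scc[4]=?,scc[5]=?

step 1: low=(low[0]=0,low[1]=?,low[2]=?,low[3]=?,low[4]=?,low[5]=?); scc=(scc[0]=0,scc[1]=?,scc[2]=?,scc[3]=?,scc[4]=?,scc[5]=?)
step 2: low=(low[0]=0,low[1]=1,low[2]=?,low[3]=1,low[4]=?,low[5]=?); scc=(scc[0]=0,scc[1]=?,scc[2]=?,scc[3]=?,scc[4]=?,scc[5]=?)
step 3: low=(low[0]=0,low[1]=1,low[2]=?,low[3]=1,low[4]=?,low[5]=?); scc=(scc[0]=0,scc[1]=1,scc[2]=?,scc[3]=1,scc[4]=?,scc[5]=?)
step 4: low=(low[0]=0,low[1]=1,low[2]=3,low[3]=1,low[4]=?,low[5]=?); scc=(scc[0]=0,scc[1]=1,scc[2]=2,scc[3]=1,scc[4]=?,scc[5]=?)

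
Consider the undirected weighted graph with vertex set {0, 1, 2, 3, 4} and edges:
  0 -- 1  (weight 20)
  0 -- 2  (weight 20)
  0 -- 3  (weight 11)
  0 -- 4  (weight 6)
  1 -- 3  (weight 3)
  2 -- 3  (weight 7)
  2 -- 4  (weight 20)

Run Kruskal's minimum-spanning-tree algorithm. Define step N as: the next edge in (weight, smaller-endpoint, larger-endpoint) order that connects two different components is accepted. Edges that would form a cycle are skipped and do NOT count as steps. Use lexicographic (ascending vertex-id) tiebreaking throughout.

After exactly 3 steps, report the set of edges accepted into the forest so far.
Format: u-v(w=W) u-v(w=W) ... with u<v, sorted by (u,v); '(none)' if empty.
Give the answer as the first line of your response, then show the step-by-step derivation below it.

0-4(w=6) 1-3(w=3) 2-3(w=7)

step 1: add edge 1-3 (w=3); MST = {1-3(w=3)}
step 2: add edge 0-4 (w=6); MST = {0-4(w=6) 1-3(w=3)}
step 3: add edge 2-3 (w=7); MST = {0-4(w=6) 1-3(w=3) 2-3(w=7)}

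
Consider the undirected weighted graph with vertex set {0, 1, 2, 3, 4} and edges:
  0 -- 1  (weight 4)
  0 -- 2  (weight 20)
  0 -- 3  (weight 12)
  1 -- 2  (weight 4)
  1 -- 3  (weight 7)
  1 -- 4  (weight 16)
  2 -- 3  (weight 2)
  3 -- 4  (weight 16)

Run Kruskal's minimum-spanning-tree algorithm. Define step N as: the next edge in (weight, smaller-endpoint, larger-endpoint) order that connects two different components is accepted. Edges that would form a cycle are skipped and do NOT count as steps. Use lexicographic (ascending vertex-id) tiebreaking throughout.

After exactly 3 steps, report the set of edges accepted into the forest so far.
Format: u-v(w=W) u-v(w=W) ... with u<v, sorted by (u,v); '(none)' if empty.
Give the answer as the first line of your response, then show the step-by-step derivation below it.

0-1(w=4) 1-2(w=4) 2-3(w=2)

step 1: add edge 2-3 (w=2); MST = {2-3(w=2)}
step 2: add edge 0-1 (w=4); MST = {0-1(w=4) 2-3(w=2)}
step 3: add edge 1-2 (w=4); MST = {0-1(w=4) 1-2(w=4) 2-3(w=2)}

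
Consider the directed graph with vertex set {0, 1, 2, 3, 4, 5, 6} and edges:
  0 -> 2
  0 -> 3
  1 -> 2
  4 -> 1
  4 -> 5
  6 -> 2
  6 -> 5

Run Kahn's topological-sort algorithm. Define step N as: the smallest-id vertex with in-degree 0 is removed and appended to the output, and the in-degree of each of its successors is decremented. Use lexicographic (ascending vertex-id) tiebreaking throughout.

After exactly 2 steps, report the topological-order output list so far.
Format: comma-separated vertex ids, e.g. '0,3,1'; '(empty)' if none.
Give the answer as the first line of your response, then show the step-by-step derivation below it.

0,3

step 1: output 0; order=[0]; indeg=(0,1,2,0,0,2,0)
step 2: output 3; order=[0,3]; indeg=(0,1,2,0,0,2,0)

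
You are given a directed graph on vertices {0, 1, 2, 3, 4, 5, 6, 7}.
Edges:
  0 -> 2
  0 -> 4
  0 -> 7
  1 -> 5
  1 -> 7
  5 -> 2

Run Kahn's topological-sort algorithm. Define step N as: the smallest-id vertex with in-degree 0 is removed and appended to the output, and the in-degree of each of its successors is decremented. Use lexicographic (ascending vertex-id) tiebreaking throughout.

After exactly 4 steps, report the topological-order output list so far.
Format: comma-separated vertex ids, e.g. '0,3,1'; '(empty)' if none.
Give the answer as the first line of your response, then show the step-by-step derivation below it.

0,1,3,4

step 1: output 0; order=[0]; indeg=(0,0,1,0,0,1,0,1)
step 2: output 1; order=[0,1]; indeg=(0,0,1,0,0,0,0,0)
step 3: output 3; order=[0,1,3]; indeg=(0,0,1,0,0,0,0,0)
step 4: output 4; order=[0,1,3,4]; indeg=(0,0,1,0,0,0,0,0)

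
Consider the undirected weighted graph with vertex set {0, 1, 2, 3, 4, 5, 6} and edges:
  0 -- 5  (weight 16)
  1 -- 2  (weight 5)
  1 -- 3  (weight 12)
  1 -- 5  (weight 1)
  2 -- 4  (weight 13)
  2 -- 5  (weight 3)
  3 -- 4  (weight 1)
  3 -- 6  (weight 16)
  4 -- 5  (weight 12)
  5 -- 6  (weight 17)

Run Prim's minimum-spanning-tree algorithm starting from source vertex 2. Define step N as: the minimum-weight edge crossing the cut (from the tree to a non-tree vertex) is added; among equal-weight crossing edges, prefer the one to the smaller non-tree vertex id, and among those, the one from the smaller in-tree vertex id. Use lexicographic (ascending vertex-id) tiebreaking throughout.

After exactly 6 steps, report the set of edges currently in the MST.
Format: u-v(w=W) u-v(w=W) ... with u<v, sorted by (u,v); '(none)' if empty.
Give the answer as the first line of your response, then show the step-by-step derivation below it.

0-5(w=16) 1-3(w=12) 1-5(w=1) 2-5(w=3) 3-4(w=1) 3-6(w=16)

step 1: add edge 2-5 (w=3); MST = {2-5(w=3)}
step 2: add edge 1-5 (w=1); MST = {1-5(w=1) 2-5(w=3)}
step 3: add edge 1-3 (w=12); MST = {1-3(w=12) 1-5(w=1) 2-5(w=3)}
step 4: add edge 3-4 (w=1); MST = {1-3(w=12) 1-5(w=1) 2-5(w=3) 3-4(w=1)}
step 5: add edge 0-5 (w=16); MST = {0-5(w=16) 1-3(w=12) 1-5(w=1) 2-5(w=3) 3-4(w=1)}
step 6: add edge 3-6 (w=16); MST = {0-5(w=16) 1-3(w=12) 1-5(w=1) 2-5(w=3) 3-4(w=1) 3-6(w=16)}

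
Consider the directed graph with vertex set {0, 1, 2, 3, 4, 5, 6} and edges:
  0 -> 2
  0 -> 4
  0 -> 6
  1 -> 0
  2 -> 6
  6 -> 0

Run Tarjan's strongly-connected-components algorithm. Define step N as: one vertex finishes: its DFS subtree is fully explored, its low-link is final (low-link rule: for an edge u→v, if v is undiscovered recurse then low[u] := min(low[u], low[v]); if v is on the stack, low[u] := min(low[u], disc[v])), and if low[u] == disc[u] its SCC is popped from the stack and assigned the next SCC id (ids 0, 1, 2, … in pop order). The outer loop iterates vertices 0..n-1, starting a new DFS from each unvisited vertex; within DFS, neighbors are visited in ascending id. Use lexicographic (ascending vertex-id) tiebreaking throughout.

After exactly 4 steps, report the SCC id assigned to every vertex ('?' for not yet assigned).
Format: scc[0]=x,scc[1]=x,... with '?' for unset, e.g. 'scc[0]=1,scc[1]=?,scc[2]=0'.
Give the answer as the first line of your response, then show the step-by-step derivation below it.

scc[0]=1,scc[1]=?,scc[2]=1,scc[3]=?,scc[4]=0,scc[5]=?,scc[6]=1

step 1: low=(low[0]=0,low[1]=?,low[2]=1,low[3]=?,low[4]=?,low[5]=?,low[6]=0); scc=(scc[0]=?,scc[1]=?,scc[2]=?,scc[3]=?,scc[4]=?,scc[5]=?,scc[6]=?)
step 2: low=(low[0]=0,low[1]=?,low[2]=0,low[3]=?,low[4]=?,low[5]=?,low[6]=0); scc=(scc[0]=?,scc[1]=?,scc[2]=?,scc[3]=?,scc[4]=?,scc[5]=?,scc[6]=?)
step 3: low=(low[0]=0,low[1]=?,low[2]=0,low[3]=?,low[4]=3,low[5]=?,low[6]=0); scc=(scc[0]=?,scc[1]=?,scc[2]=?,scc[3]=?,scc[4]=0,scc[5]=?,scc[6]=?)
step 4: low=(low[0]=0,low[1]=?,low[2]=0,low[3]=?,low[4]=3,low[5]=?,low[6]=0); scc=(scc[0]=1,scc[1]=?,scc[2]=1,scc[3]=?,scc[4]=0,scc[5]=?,scc[6]=1)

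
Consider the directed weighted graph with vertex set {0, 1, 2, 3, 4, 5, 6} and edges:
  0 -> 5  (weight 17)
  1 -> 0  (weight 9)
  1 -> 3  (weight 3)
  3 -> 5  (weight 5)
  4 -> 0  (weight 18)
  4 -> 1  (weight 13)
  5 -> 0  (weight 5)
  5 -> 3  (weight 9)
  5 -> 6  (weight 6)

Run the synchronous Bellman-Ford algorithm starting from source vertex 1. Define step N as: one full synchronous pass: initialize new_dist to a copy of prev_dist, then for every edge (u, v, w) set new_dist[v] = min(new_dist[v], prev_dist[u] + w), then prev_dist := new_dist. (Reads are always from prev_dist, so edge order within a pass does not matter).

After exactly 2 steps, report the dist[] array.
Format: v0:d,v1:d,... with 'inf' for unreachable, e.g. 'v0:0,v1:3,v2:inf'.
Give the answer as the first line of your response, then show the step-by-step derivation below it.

v0:9,v1:0,v2:inf,v3:3,v4:inf,v5:8,v6:inf

step 1: dist = v0:9,v1:0,v2:inf,v3:3,v4:inf,v5:inf,v6:inf
step 2: dist = v0:9,v1:0,v2:inf,v3:3,v4:inf,v5:8,v6:inf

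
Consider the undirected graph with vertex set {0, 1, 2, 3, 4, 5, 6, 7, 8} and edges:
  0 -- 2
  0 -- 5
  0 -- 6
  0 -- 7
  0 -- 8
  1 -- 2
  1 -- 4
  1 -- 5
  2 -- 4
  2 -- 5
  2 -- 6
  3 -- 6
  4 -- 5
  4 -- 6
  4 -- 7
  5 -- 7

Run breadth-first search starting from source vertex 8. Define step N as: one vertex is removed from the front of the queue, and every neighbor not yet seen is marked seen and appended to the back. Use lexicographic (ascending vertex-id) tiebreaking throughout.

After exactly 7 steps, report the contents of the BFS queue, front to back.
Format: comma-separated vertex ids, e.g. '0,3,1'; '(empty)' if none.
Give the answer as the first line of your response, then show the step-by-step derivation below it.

4,3

step 1: dequeue 8; queue=[0]; order=8
step 2: dequeue 0; queue=[2,5,6,7]; order=8,0
step 3: dequeue 2; queue=[5,6,7,1,4]; order=8,0,2
step 4: dequeue 5; queue=[6,7,1,4]; order=8,0,2,5
step 5: dequeue 6; queue=[7,1,4,3]; order=8,0,2,5,6
step 6: dequeue 7; queue=[1,4,3]; order=8,0,2,5,6,7
step 7: dequeue 1; queue=[4,3]; order=8,0,2,5,6,7,1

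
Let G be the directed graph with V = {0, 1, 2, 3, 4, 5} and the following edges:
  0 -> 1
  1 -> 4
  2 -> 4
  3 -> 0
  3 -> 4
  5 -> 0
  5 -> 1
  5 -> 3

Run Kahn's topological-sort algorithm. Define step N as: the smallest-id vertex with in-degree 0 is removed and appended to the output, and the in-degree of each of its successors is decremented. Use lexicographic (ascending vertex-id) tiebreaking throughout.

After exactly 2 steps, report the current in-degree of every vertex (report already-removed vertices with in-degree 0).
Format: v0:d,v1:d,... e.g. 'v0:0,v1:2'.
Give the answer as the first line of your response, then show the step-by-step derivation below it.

v0:1,v1:1,v2:0,v3:0,v4:2,v5:0

step 1: output 2; order=[2]; indeg=(2,2,0,1,2,0)
step 2: output 5; order=[2,5]; indeg=(1,1,0,0,2,0)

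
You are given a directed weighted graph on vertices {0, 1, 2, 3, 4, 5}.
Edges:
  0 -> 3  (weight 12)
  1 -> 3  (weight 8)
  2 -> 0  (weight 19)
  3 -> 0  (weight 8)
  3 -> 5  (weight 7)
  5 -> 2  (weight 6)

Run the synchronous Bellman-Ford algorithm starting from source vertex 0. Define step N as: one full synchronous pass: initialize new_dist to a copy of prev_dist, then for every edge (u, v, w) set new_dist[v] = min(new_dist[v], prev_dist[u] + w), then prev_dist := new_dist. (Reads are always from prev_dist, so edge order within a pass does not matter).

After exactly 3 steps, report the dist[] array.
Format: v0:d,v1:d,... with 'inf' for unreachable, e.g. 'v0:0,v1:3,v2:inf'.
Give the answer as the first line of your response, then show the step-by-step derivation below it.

v0:0,v1:inf,v2:25,v3:12,v4:inf,v5:19

step 1: dist = v0:0,v1:inf,v2:inf,v3:12,v4:inf,v5:inf
step 2: dist = v0:0,v1:inf,v2:inf,v3:12,v4:inf,v5:19
step 3: dist = v0:0,v1:inf,v2:25,v3:12,v4:inf,v5:19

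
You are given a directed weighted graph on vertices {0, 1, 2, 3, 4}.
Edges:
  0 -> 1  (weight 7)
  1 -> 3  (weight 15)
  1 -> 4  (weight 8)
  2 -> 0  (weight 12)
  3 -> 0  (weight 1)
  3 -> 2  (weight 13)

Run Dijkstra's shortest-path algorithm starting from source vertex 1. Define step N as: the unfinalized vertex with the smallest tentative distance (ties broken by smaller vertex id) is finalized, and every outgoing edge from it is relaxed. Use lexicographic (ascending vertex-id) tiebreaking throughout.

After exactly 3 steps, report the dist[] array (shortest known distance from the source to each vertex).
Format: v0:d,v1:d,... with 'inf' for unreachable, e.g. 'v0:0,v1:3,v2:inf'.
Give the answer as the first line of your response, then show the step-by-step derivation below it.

v0:16,v1:0,v2:28,v3:15,v4:8

step 1: dist = v0:inf,v1:0,v2:inf,v3:15,v4:8
step 2: dist = v0:inf,v1:0,v2:inf,v3:15,v4:8
step 3: dist = v0:16,v1:0,v2:28,v3:15,v4:8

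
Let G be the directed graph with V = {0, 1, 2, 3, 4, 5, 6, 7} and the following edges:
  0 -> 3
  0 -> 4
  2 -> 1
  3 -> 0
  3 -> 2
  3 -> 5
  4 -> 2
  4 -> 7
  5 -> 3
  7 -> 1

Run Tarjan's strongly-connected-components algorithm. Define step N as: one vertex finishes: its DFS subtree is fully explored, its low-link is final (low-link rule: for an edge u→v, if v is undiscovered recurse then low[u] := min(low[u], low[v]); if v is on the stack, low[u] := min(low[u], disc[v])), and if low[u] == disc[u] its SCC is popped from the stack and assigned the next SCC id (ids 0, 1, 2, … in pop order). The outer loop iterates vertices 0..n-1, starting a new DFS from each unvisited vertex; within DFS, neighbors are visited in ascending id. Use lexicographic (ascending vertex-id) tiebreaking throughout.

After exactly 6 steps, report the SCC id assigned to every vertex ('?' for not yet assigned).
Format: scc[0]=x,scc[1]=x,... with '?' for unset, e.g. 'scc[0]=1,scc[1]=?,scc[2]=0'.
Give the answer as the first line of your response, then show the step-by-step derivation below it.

scc[0]=?,scc[1]=0,scc[2]=1,scc[3]=?,scc[4]=3,scc[5]=?,scc[6]=?,scc[7]=2

step 1: low=(low[0]=0,low[1]=3,low[2]=2,low[3]=0,low[4]=?,low[5]=?,low[6]=?,low[7]=?); scc=(scc[0]=?,scc[1]=0,scc[2]=?,scc[3]=?,scc[4]=?,scc[5]=?,scc[6]=?,scc[7]=?)
step 2: low=(low[0]=0,low[1]=3,low[2]=2,low[3]=0,low[4]=?,low[5]=?,low[6]=?,low[7]=?); scc=(scc[0]=?,scc[1]=0,scc[2]=1,scc[3]=?,scc[4]=?,scc[5]=?,scc[6]=?,scc[7]=?)
step 3: low=(low[0]=0,low[1]=3,low[2]=2,low[3]=0,low[4]=?,low[5]=1,low[6]=?,low[7]=?); scc=(scc[0]=?,scc[1]=0,scc[2]=1,scc[3]=?,scc[4]=?,scc[5]=?,scc[6]=?,scc[7]=?)
step 4: low=(low[0]=0,low[1]=3,low[2]=2,low[3]=0,low[4]=?,low[5]=1,low[6]=?,low[7]=?); scc=(scc[0]=?,scc[1]=0,scc[2]=1,scc[3]=?,scc[4]=?,scc[5]=?,scc[6]=?,scc[7]=?)
step 5: low=(low[0]=0,low[1]=3,low[2]=2,low[3]=0,low[4]=5,low[5]=1,low[6]=?,low[7]=6); scc=(scc[0]=?,scc[1]=0,scc[2]=1,scc[3]=?,scc[4]=?,scc[5]=?,scc[6]=?,scc[7]=2)
step 6: low=(low[0]=0,low[1]=3,low[2]=2,low[3]=0,low[4]=5,low[5]=1,low[6]=?,low[7]=6); scc=(scc[0]=?,scc[1]=0,scc[2]=1,scc[3]=?,scc[4]=3,scc[5]=?,scc[6]=?,scc[7]=2)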